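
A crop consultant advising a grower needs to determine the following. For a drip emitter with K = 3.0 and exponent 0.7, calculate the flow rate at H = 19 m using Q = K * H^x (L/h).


Q = K * H^x
  = 3.0 * 19^0.7
  = 3.0 * 7.8547
  = 23.56 L/h


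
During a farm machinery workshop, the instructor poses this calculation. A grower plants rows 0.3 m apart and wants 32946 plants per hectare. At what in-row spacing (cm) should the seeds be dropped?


spacing = 10000 / (row_sp * density)
        = 10000 / (0.3 * 32946)
        = 10000 / 9883.80
        = 1.01176 m = 101.18 cm


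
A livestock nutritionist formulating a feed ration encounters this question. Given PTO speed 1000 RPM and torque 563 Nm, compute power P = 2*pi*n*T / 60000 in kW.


P = 2*pi*n*T / 60000
  = 2*pi * 1000 * 563 / 60000
  = 3537433.33 / 60000
  = 58.96 kW


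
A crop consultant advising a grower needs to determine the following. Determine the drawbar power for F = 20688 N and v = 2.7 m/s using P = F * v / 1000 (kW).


P = F * v / 1000
  = 20688 * 2.7 / 1000
  = 55857.60 / 1000
  = 55.86 kW


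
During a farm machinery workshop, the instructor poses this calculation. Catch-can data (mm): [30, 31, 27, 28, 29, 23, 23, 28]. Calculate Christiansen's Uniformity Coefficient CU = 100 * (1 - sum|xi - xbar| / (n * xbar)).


xbar = 219 / 8 = 27.375
sum|xi - xbar| = 18.250
CU = 100 * (1 - 18.250 / (8 * 27.375))
   = 100 * (1 - 0.0833)
   = 91.67%


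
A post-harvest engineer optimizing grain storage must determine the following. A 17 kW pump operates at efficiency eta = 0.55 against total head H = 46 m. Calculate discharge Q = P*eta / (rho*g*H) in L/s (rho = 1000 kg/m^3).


Q = (P * 1000 * eta) / (rho * g * H)
  = (17 * 1000 * 0.55) / (1000 * 9.81 * 46)
  = 9350 / 451260
  = 0.02072 m^3/s = 20.72 L/s


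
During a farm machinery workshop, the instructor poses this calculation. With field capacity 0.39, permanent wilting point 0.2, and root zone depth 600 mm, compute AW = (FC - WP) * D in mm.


AW = (FC - WP) * D
   = (0.39 - 0.2) * 600
   = 0.19 * 600
   = 114 mm


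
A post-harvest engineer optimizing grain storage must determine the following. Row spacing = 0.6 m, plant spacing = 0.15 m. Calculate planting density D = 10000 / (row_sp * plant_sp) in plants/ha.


D = 10000 / (row_sp * plant_sp)
  = 10000 / (0.6 * 0.15)
  = 10000 / 0.0900
  = 111111.11 plants/ha


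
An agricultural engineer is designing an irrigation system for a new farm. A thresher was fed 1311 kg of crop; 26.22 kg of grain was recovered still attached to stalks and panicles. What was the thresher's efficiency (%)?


eta = (total - unthreshed) / total * 100
    = (1311 - 26.22) / 1311 * 100
    = 1284.78 / 1311 * 100
    = 98%


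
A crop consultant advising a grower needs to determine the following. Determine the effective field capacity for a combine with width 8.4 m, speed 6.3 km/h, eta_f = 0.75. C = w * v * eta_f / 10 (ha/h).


C = w * v * eta_f / 10
  = 8.4 * 6.3 * 0.75 / 10
  = 39.69 / 10
  = 3.97 ha/h


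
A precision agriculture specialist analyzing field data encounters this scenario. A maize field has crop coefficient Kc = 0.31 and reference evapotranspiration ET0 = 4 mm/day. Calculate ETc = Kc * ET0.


ETc = Kc * ET0
    = 0.31 * 4
    = 1.24 mm/day


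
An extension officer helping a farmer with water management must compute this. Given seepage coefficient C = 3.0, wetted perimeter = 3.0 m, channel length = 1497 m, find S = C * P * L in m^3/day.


S = C * P * L
  = 3.0 * 3.0 * 1497
  = 13473 m^3/day


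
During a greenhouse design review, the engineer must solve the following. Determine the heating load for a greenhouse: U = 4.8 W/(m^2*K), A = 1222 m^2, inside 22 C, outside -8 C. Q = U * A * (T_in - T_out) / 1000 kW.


dT = 22 - (-8) = 30 K
Q = U * A * dT
  = 4.8 * 1222 * 30
  = 175968 W = 175.97 kW


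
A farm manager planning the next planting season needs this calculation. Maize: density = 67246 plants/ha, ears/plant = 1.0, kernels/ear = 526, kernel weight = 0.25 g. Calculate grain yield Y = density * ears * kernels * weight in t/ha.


Y = density * ears * kernels * kw
  = 67246 * 1.0 * 526 * 0.25 g/ha
  = 8842849 g/ha
  = 8842.85 kg/ha = 8.84 t/ha


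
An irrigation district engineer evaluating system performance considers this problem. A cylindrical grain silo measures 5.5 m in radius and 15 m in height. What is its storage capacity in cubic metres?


V = pi * r^2 * h
  = pi * 5.5^2 * 15
  = pi * 30.25 * 15
  = 1425.50 m^3


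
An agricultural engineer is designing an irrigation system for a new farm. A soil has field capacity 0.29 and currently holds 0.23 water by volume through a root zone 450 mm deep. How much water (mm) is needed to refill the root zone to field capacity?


SMD = (FC - theta) * D
    = (0.29 - 0.23) * 450
    = 0.060 * 450
    = 27 mm


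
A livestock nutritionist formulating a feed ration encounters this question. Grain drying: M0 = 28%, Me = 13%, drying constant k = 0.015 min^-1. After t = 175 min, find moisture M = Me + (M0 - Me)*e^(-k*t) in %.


M = Me + (M0 - Me) * e^(-k*t)
  = 13 + (28 - 13) * e^(-0.015*175)
  = 13 + 15 * e^(-2.625)
  = 13 + 15 * 0.07244
  = 13 + 1.0866
  = 14.09%


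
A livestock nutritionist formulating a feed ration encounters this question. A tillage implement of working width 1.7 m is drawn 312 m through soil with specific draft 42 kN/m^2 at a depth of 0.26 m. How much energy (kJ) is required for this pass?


E = k * d * w * L
  = 42 * 0.26 * 1.7 * 312
  = 5791.97 kJ


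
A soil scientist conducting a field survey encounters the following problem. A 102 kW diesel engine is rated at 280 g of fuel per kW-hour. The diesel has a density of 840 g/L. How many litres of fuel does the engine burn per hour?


FC = P * BSFC / rho_fuel
   = 102 * 280 / 840
   = 28560 / 840
   = 34 L/h


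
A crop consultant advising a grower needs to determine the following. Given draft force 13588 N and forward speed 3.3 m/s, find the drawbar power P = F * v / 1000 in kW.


P = F * v / 1000
  = 13588 * 3.3 / 1000
  = 44840.40 / 1000
  = 44.84 kW


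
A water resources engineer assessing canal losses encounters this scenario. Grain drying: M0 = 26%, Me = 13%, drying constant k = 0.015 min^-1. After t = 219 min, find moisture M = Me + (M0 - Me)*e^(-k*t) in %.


M = Me + (M0 - Me) * e^(-k*t)
  = 13 + (26 - 13) * e^(-0.015*219)
  = 13 + 13 * e^(-3.285)
  = 13 + 13 * 0.03744
  = 13 + 0.4867
  = 13.49%


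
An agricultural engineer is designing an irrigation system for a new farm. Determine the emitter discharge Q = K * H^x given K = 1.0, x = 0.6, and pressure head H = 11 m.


Q = K * H^x
  = 1.0 * 11^0.6
  = 1.0 * 4.2154
  = 4.22 L/h


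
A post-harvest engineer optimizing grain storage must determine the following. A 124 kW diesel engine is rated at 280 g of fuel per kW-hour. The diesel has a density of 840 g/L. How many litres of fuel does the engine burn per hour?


FC = P * BSFC / rho_fuel
   = 124 * 280 / 840
   = 34720 / 840
   = 41.33 L/h


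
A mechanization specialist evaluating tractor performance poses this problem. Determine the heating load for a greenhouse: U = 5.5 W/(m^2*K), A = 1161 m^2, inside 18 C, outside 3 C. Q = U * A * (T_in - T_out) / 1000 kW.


dT = 18 - (3) = 15 K
Q = U * A * dT
  = 5.5 * 1161 * 15
  = 95782.50 W = 95.78 kW


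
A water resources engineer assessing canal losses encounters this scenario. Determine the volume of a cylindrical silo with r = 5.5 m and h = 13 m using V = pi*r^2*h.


V = pi * r^2 * h
  = pi * 5.5^2 * 13
  = pi * 30.25 * 13
  = 1235.43 m^3


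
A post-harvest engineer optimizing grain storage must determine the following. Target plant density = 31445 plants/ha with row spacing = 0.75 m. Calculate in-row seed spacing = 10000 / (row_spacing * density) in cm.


spacing = 10000 / (row_sp * density)
        = 10000 / (0.75 * 31445)
        = 10000 / 23583.75
        = 0.42402 m = 42.40 cm


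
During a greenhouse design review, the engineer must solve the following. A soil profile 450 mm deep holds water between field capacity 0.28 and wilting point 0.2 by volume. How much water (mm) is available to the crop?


AW = (FC - WP) * D
   = (0.28 - 0.2) * 450
   = 0.08 * 450
   = 36 mm


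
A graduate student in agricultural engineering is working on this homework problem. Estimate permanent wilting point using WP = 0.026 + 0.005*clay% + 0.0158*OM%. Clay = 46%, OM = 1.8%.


WP = 0.026 + 0.005*46 + 0.0158*1.8
   = 0.026 + 0.2300 + 0.0284
   = 0.2844


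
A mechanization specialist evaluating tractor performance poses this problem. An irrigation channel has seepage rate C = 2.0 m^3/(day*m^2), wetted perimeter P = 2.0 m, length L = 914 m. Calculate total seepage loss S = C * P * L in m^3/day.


S = C * P * L
  = 2.0 * 2.0 * 914
  = 3656 m^3/day


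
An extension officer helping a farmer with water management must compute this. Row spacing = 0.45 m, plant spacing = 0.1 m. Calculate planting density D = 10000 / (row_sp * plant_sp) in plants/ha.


D = 10000 / (row_sp * plant_sp)
  = 10000 / (0.45 * 0.1)
  = 10000 / 0.0450
  = 222222.22 plants/ha


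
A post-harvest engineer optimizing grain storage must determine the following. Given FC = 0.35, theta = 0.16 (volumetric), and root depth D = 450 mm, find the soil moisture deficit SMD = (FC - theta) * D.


SMD = (FC - theta) * D
    = (0.35 - 0.16) * 450
    = 0.190 * 450
    = 85.50 mm


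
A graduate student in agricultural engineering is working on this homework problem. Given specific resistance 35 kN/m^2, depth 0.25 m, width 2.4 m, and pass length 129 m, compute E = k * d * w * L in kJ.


E = k * d * w * L
  = 35 * 0.25 * 2.4 * 129
  = 2709 kJ


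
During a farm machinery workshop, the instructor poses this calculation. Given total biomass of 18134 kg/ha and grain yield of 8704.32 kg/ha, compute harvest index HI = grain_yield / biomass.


HI = grain_yield / biomass
   = 8704.32 / 18134
   = 0.48


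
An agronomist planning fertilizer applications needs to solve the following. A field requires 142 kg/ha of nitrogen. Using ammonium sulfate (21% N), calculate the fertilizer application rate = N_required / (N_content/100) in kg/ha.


Rate = N_required / (N_content / 100)
     = 142 / (21 / 100)
     = 142 / 0.21
     = 676.19 kg/ha


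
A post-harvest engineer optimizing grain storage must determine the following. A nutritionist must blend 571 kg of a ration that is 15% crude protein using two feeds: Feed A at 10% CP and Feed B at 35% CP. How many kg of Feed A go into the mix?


parts_A = CP_b - target = 35 - 15 = 20
parts_B = target - CP_a = 15 - 10 = 5
total_parts = 20 + 5 = 25
Feed A = 571 * 20 / 25 = 456.80 kg
Feed B = 571 * 5 / 25 = 114.20 kg

456.80 kg


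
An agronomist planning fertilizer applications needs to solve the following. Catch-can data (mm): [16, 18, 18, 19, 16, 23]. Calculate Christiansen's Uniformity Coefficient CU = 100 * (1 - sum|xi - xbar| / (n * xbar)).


xbar = 110 / 6 = 18.333
sum|xi - xbar| = 10.667
CU = 100 * (1 - 10.667 / (6 * 18.333))
   = 100 * (1 - 0.0970)
   = 90.30%


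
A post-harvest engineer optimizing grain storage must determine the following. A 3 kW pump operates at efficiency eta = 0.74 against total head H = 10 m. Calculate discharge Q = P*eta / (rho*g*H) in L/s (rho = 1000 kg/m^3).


Q = (P * 1000 * eta) / (rho * g * H)
  = (3 * 1000 * 0.74) / (1000 * 9.81 * 10)
  = 2220 / 98100
  = 0.02263 m^3/s = 22.63 L/s


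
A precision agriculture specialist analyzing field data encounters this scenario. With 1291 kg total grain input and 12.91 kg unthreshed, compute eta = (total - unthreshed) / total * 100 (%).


eta = (total - unthreshed) / total * 100
    = (1291 - 12.91) / 1291 * 100
    = 1278.09 / 1291 * 100
    = 99%


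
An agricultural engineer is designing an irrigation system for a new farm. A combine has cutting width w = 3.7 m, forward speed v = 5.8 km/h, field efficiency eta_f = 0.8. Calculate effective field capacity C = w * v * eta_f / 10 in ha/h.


C = w * v * eta_f / 10
  = 3.7 * 5.8 * 0.8 / 10
  = 17.17 / 10
  = 1.72 ha/h


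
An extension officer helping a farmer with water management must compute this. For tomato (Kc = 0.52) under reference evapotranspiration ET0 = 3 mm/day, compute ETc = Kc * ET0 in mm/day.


ETc = Kc * ET0
    = 0.52 * 3
    = 1.56 mm/day


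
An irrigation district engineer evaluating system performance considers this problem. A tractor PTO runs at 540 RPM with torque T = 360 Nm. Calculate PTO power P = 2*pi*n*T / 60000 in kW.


P = 2*pi*n*T / 60000
  = 2*pi * 540 * 360 / 60000
  = 1221451.22 / 60000
  = 20.36 kW


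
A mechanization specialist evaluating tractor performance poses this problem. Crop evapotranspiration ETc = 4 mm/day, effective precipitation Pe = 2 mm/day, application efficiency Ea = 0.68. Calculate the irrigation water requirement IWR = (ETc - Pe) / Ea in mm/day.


IWR = (ETc - Pe) / Ea
    = (4 - 2) / 0.68
    = 2 / 0.68
    = 2.94 mm/day


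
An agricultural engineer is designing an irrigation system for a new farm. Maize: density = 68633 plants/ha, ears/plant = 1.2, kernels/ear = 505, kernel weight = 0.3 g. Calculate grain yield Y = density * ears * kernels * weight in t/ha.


Y = density * ears * kernels * kw
  = 68633 * 1.2 * 505 * 0.3 g/ha
  = 12477479.40 g/ha
  = 12477.48 kg/ha = 12.48 t/ha


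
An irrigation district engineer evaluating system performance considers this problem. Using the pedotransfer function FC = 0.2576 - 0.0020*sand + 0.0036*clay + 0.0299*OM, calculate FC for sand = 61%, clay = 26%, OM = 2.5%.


FC = 0.2576 - 0.0020*61 + 0.0036*26 + 0.0299*2.5
   = 0.2576 - 0.1220 + 0.0936 + 0.0748
   = 0.3040


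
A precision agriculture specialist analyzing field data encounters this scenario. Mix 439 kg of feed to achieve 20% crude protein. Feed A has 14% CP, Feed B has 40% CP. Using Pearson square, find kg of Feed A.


parts_A = CP_b - target = 40 - 20 = 20
parts_B = target - CP_a = 20 - 14 = 6
total_parts = 20 + 6 = 26
Feed A = 439 * 20 / 26 = 337.69 kg
Feed B = 439 * 6 / 26 = 101.31 kg

337.69 kg


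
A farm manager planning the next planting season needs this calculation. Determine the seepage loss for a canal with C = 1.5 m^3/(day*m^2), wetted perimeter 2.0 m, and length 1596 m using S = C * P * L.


S = C * P * L
  = 1.5 * 2.0 * 1596
  = 4788 m^3/day


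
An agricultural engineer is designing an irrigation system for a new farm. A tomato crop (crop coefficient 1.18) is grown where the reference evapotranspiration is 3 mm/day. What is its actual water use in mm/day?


ETc = Kc * ET0
    = 1.18 * 3
    = 3.54 mm/day


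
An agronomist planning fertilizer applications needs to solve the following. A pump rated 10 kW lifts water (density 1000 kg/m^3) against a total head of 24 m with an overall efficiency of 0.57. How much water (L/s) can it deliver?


Q = (P * 1000 * eta) / (rho * g * H)
  = (10 * 1000 * 0.57) / (1000 * 9.81 * 24)
  = 5700 / 235440
  = 0.02421 m^3/s = 24.21 L/s


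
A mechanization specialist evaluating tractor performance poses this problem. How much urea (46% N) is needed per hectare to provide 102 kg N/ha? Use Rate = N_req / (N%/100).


Rate = N_required / (N_content / 100)
     = 102 / (46 / 100)
     = 102 / 0.46
     = 221.74 kg/ha


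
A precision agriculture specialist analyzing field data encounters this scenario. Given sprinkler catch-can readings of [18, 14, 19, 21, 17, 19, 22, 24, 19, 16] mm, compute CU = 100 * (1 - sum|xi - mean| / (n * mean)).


xbar = 189 / 10 = 18.900
sum|xi - xbar| = 21.200
CU = 100 * (1 - 21.200 / (10 * 18.900))
   = 100 * (1 - 0.1122)
   = 88.78%


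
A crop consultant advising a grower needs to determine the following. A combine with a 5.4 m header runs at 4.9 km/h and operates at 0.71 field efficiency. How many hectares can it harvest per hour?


C = w * v * eta_f / 10
  = 5.4 * 4.9 * 0.71 / 10
  = 18.79 / 10
  = 1.88 ha/h


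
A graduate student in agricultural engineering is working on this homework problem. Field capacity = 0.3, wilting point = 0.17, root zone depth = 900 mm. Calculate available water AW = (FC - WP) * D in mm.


AW = (FC - WP) * D
   = (0.3 - 0.17) * 900
   = 0.13 * 900
   = 117 mm


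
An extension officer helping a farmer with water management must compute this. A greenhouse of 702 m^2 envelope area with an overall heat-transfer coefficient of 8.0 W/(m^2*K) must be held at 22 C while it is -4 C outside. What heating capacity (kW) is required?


dT = 22 - (-4) = 26 K
Q = U * A * dT
  = 8.0 * 702 * 26
  = 146016 W = 146.02 kW


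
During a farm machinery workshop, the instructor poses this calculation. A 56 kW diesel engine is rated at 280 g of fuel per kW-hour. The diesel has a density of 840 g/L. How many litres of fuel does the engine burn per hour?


FC = P * BSFC / rho_fuel
   = 56 * 280 / 840
   = 15680 / 840
   = 18.67 L/h


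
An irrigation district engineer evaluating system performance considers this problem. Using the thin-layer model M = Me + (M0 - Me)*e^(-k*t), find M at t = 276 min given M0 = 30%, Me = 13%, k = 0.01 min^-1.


M = Me + (M0 - Me) * e^(-k*t)
  = 13 + (30 - 13) * e^(-0.01*276)
  = 13 + 17 * e^(-2.760)
  = 13 + 17 * 0.06329
  = 13 + 1.0760
  = 14.08%


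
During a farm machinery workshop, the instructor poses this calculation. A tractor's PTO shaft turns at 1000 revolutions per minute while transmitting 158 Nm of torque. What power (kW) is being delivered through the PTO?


P = 2*pi*n*T / 60000
  = 2*pi * 1000 * 158 / 60000
  = 992743.28 / 60000
  = 16.55 kW


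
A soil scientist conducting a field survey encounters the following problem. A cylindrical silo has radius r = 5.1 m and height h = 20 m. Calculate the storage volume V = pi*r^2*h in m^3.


V = pi * r^2 * h
  = pi * 5.1^2 * 20
  = pi * 26.01 * 20
  = 1634.26 m^3


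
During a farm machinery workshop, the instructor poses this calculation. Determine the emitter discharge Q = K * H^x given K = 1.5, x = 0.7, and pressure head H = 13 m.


Q = K * H^x
  = 1.5 * 13^0.7
  = 1.5 * 6.0223
  = 9.03 L/h


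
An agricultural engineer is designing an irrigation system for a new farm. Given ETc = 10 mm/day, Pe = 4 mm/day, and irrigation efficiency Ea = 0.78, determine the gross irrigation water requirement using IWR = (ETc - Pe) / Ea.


IWR = (ETc - Pe) / Ea
    = (10 - 4) / 0.78
    = 6 / 0.78
    = 7.69 mm/day


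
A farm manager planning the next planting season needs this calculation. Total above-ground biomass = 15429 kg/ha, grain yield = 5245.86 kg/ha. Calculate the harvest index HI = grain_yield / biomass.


HI = grain_yield / biomass
   = 5245.86 / 15429
   = 0.34


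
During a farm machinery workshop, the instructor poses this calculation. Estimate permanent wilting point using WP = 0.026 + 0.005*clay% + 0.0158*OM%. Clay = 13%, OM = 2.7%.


WP = 0.026 + 0.005*13 + 0.0158*2.7
   = 0.026 + 0.0650 + 0.0427
   = 0.1337


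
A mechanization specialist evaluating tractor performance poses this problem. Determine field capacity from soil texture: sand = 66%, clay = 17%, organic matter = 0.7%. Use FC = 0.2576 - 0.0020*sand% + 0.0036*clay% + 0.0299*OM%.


FC = 0.2576 - 0.0020*66 + 0.0036*17 + 0.0299*0.7
   = 0.2576 - 0.1320 + 0.0612 + 0.0209
   = 0.2077


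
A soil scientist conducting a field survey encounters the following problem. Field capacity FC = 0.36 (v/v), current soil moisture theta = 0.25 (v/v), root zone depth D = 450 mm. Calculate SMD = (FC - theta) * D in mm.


SMD = (FC - theta) * D
    = (0.36 - 0.25) * 450
    = 0.110 * 450
    = 49.50 mm


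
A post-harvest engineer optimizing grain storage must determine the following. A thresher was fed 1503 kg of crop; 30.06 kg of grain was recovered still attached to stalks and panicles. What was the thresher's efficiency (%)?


eta = (total - unthreshed) / total * 100
    = (1503 - 30.06) / 1503 * 100
    = 1472.94 / 1503 * 100
    = 98%


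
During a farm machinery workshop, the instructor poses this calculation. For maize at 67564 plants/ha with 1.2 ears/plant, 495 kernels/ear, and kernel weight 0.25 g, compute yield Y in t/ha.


Y = density * ears * kernels * kw
  = 67564 * 1.2 * 495 * 0.25 g/ha
  = 10033254 g/ha
  = 10033.25 kg/ha = 10.03 t/ha


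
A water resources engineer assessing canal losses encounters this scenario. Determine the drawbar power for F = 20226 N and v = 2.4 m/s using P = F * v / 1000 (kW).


P = F * v / 1000
  = 20226 * 2.4 / 1000
  = 48542.40 / 1000
  = 48.54 kW


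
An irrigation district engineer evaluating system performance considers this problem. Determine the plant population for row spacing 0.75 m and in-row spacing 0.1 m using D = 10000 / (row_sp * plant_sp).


D = 10000 / (row_sp * plant_sp)
  = 10000 / (0.75 * 0.1)
  = 10000 / 0.0750
  = 133333.33 plants/ha


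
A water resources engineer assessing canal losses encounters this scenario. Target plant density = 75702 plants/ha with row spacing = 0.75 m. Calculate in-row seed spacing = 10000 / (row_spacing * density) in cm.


spacing = 10000 / (row_sp * density)
        = 10000 / (0.75 * 75702)
        = 10000 / 56776.50
        = 0.17613 m = 17.61 cm


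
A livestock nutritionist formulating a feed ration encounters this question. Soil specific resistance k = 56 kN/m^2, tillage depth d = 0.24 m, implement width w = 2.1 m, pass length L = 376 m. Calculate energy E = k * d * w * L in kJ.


E = k * d * w * L
  = 56 * 0.24 * 2.1 * 376
  = 10612.22 kJ


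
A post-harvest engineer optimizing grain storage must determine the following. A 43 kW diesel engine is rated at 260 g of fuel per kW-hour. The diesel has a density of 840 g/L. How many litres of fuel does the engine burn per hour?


FC = P * BSFC / rho_fuel
   = 43 * 260 / 840
   = 11180 / 840
   = 13.31 L/h


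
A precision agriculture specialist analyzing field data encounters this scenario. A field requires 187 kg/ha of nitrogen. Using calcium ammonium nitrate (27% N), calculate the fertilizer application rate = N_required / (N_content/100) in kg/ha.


Rate = N_required / (N_content / 100)
     = 187 / (27 / 100)
     = 187 / 0.27
     = 692.59 kg/ha


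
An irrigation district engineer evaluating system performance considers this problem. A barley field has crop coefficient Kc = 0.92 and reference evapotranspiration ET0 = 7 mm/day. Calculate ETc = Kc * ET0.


ETc = Kc * ET0
    = 0.92 * 7
    = 6.44 mm/day


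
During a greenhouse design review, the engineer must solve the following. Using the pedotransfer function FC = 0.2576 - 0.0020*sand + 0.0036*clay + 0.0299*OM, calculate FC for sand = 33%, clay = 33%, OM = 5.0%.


FC = 0.2576 - 0.0020*33 + 0.0036*33 + 0.0299*5.0
   = 0.2576 - 0.0660 + 0.1188 + 0.1495
   = 0.4599


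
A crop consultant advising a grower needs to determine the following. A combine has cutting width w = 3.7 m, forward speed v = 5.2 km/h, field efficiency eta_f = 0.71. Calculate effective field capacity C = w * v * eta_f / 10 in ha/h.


C = w * v * eta_f / 10
  = 3.7 * 5.2 * 0.71 / 10
  = 13.66 / 10
  = 1.37 ha/h


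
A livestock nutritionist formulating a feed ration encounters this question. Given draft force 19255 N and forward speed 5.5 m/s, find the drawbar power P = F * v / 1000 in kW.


P = F * v / 1000
  = 19255 * 5.5 / 1000
  = 105902.50 / 1000
  = 105.90 kW


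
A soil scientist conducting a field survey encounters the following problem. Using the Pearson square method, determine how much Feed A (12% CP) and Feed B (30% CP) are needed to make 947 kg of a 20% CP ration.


parts_A = CP_b - target = 30 - 20 = 10
parts_B = target - CP_a = 20 - 12 = 8
total_parts = 10 + 8 = 18
Feed A = 947 * 10 / 18 = 526.11 kg
Feed B = 947 * 8 / 18 = 420.89 kg

526.11 kg


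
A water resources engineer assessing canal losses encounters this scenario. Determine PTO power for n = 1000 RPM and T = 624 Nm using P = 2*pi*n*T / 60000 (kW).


P = 2*pi*n*T / 60000
  = 2*pi * 1000 * 624 / 60000
  = 3920707.63 / 60000
  = 65.35 kW


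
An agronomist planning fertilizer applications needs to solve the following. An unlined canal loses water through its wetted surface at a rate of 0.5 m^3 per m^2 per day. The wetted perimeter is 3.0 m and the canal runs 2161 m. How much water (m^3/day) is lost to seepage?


S = C * P * L
  = 0.5 * 3.0 * 2161
  = 3241.50 m^3/day


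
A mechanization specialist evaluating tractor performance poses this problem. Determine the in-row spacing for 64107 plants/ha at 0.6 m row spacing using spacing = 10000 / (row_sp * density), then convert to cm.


spacing = 10000 / (row_sp * density)
        = 10000 / (0.6 * 64107)
        = 10000 / 38464.20
        = 0.25998 m = 26.00 cm


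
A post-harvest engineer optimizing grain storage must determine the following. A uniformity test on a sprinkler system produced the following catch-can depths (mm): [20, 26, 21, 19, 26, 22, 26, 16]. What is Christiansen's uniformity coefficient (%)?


xbar = 176 / 8 = 22
sum|xi - xbar| = 24
CU = 100 * (1 - 24 / (8 * 22))
   = 100 * (1 - 0.1364)
   = 86.36%


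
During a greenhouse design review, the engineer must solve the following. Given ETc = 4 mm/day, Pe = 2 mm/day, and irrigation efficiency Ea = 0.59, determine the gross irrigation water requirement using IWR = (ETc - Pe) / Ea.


IWR = (ETc - Pe) / Ea
    = (4 - 2) / 0.59
    = 2 / 0.59
    = 3.39 mm/day


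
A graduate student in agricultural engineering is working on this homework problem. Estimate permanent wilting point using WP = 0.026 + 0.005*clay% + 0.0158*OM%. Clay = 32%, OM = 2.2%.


WP = 0.026 + 0.005*32 + 0.0158*2.2
   = 0.026 + 0.1600 + 0.0348
   = 0.2208


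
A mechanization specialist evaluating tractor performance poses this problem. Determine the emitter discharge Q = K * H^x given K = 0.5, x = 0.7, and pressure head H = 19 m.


Q = K * H^x
  = 0.5 * 19^0.7
  = 0.5 * 7.8547
  = 3.93 L/h


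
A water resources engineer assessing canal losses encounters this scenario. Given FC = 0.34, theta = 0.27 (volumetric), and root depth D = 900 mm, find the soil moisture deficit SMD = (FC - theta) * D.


SMD = (FC - theta) * D
    = (0.34 - 0.27) * 900
    = 0.070 * 900
    = 63 mm


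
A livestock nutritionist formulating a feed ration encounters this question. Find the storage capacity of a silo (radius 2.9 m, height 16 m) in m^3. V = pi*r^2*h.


V = pi * r^2 * h
  = pi * 2.9^2 * 16
  = pi * 8.41 * 16
  = 422.73 m^3


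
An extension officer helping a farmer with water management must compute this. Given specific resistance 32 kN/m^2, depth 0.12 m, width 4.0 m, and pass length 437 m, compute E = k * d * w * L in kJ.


E = k * d * w * L
  = 32 * 0.12 * 4.0 * 437
  = 6712.32 kJ


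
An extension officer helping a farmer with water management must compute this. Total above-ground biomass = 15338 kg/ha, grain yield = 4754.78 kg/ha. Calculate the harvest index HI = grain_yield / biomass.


HI = grain_yield / biomass
   = 4754.78 / 15338
   = 0.31


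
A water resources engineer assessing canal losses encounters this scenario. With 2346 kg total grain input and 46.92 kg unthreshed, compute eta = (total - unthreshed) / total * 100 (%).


eta = (total - unthreshed) / total * 100
    = (2346 - 46.92) / 2346 * 100
    = 2299.08 / 2346 * 100
    = 98%


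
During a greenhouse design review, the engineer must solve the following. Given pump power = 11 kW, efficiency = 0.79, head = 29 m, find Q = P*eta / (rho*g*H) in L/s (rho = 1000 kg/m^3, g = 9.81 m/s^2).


Q = (P * 1000 * eta) / (rho * g * H)
  = (11 * 1000 * 0.79) / (1000 * 9.81 * 29)
  = 8690 / 284490
  = 0.03055 m^3/s = 30.55 L/s


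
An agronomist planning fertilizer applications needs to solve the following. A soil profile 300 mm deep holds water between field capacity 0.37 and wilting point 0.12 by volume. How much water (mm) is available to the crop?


AW = (FC - WP) * D
   = (0.37 - 0.12) * 300
   = 0.25 * 300
   = 75 mm


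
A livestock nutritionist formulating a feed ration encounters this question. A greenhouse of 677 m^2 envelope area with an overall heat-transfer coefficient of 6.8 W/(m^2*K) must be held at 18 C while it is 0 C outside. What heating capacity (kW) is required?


dT = 18 - (0) = 18 K
Q = U * A * dT
  = 6.8 * 677 * 18
  = 82864.80 W = 82.86 kW


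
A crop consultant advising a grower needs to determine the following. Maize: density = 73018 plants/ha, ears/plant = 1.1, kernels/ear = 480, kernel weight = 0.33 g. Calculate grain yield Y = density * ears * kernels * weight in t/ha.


Y = density * ears * kernels * kw
  = 73018 * 1.1 * 480 * 0.33 g/ha
  = 12722656.32 g/ha
  = 12722.66 kg/ha = 12.72 t/ha


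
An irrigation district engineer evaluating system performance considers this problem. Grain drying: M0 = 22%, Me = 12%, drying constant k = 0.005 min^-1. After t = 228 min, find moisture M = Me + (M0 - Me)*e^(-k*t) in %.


M = Me + (M0 - Me) * e^(-k*t)
  = 12 + (22 - 12) * e^(-0.005*228)
  = 12 + 10 * e^(-1.140)
  = 12 + 10 * 0.31982
  = 12 + 3.1982
  = 15.20%


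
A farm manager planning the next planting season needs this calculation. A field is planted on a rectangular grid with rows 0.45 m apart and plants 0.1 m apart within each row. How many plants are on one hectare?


D = 10000 / (row_sp * plant_sp)
  = 10000 / (0.45 * 0.1)
  = 10000 / 0.0450
  = 222222.22 plants/ha


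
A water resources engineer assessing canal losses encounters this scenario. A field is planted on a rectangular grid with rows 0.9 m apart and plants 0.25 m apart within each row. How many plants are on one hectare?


D = 10000 / (row_sp * plant_sp)
  = 10000 / (0.9 * 0.25)
  = 10000 / 0.2250
  = 44444.44 plants/ha


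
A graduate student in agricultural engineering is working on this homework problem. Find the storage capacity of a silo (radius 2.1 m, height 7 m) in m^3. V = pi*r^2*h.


V = pi * r^2 * h
  = pi * 2.1^2 * 7
  = pi * 4.41 * 7
  = 96.98 m^3


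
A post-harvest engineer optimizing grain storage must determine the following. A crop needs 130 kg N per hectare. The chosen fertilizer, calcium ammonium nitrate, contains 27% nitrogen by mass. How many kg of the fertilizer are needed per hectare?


Rate = N_required / (N_content / 100)
     = 130 / (27 / 100)
     = 130 / 0.27
     = 481.48 kg/ha


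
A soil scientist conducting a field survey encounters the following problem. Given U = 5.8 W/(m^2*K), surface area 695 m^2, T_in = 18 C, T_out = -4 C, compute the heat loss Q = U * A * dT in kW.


dT = 18 - (-4) = 22 K
Q = U * A * dT
  = 5.8 * 695 * 22
  = 88682 W = 88.68 kW


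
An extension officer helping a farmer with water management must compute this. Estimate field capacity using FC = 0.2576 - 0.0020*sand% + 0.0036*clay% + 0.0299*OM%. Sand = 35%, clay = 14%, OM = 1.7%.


FC = 0.2576 - 0.0020*35 + 0.0036*14 + 0.0299*1.7
   = 0.2576 - 0.0700 + 0.0504 + 0.0508
   = 0.2888


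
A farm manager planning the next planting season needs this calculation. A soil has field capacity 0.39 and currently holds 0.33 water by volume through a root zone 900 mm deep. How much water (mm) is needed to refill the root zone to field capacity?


SMD = (FC - theta) * D
    = (0.39 - 0.33) * 900
    = 0.060 * 900
    = 54 mm


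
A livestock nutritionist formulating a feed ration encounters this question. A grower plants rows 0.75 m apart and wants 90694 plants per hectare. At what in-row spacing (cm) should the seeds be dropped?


spacing = 10000 / (row_sp * density)
        = 10000 / (0.75 * 90694)
        = 10000 / 68020.50
        = 0.14701 m = 14.70 cm


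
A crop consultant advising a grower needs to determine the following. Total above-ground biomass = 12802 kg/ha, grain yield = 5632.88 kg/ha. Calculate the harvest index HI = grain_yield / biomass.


HI = grain_yield / biomass
   = 5632.88 / 12802
   = 0.44


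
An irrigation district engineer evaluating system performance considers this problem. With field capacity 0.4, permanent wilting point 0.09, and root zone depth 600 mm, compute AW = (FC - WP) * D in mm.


AW = (FC - WP) * D
   = (0.4 - 0.09) * 600
   = 0.31 * 600
   = 186 mm


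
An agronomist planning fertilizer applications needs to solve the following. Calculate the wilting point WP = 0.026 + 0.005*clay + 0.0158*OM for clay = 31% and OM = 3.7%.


WP = 0.026 + 0.005*31 + 0.0158*3.7
   = 0.026 + 0.1550 + 0.0585
   = 0.2395


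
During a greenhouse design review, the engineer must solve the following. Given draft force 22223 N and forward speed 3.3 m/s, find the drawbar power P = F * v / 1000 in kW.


P = F * v / 1000
  = 22223 * 3.3 / 1000
  = 73335.90 / 1000
  = 73.34 kW


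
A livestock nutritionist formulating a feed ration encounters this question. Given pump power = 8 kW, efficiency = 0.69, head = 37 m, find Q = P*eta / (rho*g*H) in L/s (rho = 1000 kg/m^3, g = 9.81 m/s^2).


Q = (P * 1000 * eta) / (rho * g * H)
  = (8 * 1000 * 0.69) / (1000 * 9.81 * 37)
  = 5520 / 362970
  = 0.01521 m^3/s = 15.21 L/s


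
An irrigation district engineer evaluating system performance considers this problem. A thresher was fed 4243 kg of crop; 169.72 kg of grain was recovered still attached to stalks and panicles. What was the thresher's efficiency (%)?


eta = (total - unthreshed) / total * 100
    = (4243 - 169.72) / 4243 * 100
    = 4073.28 / 4243 * 100
    = 96%


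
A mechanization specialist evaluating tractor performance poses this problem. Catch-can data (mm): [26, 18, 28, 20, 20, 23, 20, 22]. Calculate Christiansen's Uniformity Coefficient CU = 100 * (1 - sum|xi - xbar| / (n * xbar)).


xbar = 177 / 8 = 22.125
sum|xi - xbar| = 21.250
CU = 100 * (1 - 21.250 / (8 * 22.125))
   = 100 * (1 - 0.1201)
   = 87.99%


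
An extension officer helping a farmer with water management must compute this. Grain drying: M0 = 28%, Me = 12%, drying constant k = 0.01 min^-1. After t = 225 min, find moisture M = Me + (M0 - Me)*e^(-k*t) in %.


M = Me + (M0 - Me) * e^(-k*t)
  = 12 + (28 - 12) * e^(-0.01*225)
  = 12 + 16 * e^(-2.250)
  = 12 + 16 * 0.10540
  = 12 + 1.6864
  = 13.69%


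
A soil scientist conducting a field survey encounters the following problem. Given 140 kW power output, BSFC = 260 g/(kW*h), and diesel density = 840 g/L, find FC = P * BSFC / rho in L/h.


FC = P * BSFC / rho_fuel
   = 140 * 260 / 840
   = 36400 / 840
   = 43.33 L/h


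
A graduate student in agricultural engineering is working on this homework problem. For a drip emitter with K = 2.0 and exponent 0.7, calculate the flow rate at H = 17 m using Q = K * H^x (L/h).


Q = K * H^x
  = 2.0 * 17^0.7
  = 2.0 * 7.2663
  = 14.53 L/h


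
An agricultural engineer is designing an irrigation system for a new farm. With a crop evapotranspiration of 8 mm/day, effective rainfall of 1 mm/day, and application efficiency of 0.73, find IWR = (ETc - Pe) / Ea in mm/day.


IWR = (ETc - Pe) / Ea
    = (8 - 1) / 0.73
    = 7 / 0.73
    = 9.59 mm/day


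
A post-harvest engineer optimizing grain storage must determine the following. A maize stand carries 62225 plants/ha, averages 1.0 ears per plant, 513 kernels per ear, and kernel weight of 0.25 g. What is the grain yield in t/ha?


Y = density * ears * kernels * kw
  = 62225 * 1.0 * 513 * 0.25 g/ha
  = 7980356.25 g/ha
  = 7980.36 kg/ha = 7.98 t/ha


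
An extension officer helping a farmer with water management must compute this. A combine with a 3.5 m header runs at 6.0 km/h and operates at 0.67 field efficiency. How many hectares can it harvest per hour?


C = w * v * eta_f / 10
  = 3.5 * 6.0 * 0.67 / 10
  = 14.07 / 10
  = 1.41 ha/h


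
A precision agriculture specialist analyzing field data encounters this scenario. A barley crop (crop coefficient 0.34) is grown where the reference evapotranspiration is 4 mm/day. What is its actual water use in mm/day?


ETc = Kc * ET0
    = 0.34 * 4
    = 1.36 mm/day


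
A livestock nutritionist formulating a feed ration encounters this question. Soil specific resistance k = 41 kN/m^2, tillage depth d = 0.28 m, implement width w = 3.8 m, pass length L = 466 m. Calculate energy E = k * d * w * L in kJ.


E = k * d * w * L
  = 41 * 0.28 * 3.8 * 466
  = 20328.78 kJ


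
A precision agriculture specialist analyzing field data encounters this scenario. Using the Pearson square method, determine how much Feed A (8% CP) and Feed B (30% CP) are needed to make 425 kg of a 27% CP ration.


parts_A = CP_b - target = 30 - 27 = 3
parts_B = target - CP_a = 27 - 8 = 19
total_parts = 3 + 19 = 22
Feed A = 425 * 3 / 22 = 57.95 kg
Feed B = 425 * 19 / 22 = 367.05 kg

57.95 kg


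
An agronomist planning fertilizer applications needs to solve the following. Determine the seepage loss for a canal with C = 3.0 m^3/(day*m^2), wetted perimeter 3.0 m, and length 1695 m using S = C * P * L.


S = C * P * L
  = 3.0 * 3.0 * 1695
  = 15255 m^3/day


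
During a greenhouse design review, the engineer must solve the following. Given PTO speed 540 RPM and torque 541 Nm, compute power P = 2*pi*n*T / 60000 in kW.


P = 2*pi*n*T / 60000
  = 2*pi * 540 * 541 / 60000
  = 1835569.76 / 60000
  = 30.59 kW


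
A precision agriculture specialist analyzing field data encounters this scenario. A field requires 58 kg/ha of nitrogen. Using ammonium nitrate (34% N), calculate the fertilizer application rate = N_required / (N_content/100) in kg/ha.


Rate = N_required / (N_content / 100)
     = 58 / (34 / 100)
     = 58 / 0.34
     = 170.59 kg/ha


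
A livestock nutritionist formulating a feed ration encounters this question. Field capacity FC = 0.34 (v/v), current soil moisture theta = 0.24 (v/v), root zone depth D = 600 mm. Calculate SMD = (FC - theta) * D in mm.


SMD = (FC - theta) * D
    = (0.34 - 0.24) * 600
    = 0.100 * 600
    = 60 mm


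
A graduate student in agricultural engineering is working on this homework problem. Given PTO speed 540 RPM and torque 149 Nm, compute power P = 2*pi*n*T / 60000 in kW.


P = 2*pi*n*T / 60000
  = 2*pi * 540 * 149 / 60000
  = 505545.09 / 60000
  = 8.43 kW


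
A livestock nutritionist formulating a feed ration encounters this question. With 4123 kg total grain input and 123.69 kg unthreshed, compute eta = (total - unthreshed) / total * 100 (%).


eta = (total - unthreshed) / total * 100
    = (4123 - 123.69) / 4123 * 100
    = 3999.31 / 4123 * 100
    = 97%


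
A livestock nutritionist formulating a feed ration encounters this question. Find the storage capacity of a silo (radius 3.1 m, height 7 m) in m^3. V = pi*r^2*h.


V = pi * r^2 * h
  = pi * 3.1^2 * 7
  = pi * 9.61 * 7
  = 211.33 m^3


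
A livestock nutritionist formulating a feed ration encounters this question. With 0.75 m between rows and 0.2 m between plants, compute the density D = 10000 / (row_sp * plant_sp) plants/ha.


D = 10000 / (row_sp * plant_sp)
  = 10000 / (0.75 * 0.2)
  = 10000 / 0.1500
  = 66666.67 plants/ha


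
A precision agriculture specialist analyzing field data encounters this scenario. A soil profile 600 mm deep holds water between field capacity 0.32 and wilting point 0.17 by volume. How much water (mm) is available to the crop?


AW = (FC - WP) * D
   = (0.32 - 0.17) * 600
   = 0.15 * 600
   = 90 mm


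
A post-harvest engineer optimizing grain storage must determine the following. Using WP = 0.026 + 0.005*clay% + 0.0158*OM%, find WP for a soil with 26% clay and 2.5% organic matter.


WP = 0.026 + 0.005*26 + 0.0158*2.5
   = 0.026 + 0.1300 + 0.0395
   = 0.1955


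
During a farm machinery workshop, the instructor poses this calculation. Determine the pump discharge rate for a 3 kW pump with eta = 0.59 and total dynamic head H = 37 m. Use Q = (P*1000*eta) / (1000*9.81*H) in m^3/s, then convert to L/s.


Q = (P * 1000 * eta) / (rho * g * H)
  = (3 * 1000 * 0.59) / (1000 * 9.81 * 37)
  = 1770 / 362970
  = 0.00488 m^3/s = 4.88 L/s


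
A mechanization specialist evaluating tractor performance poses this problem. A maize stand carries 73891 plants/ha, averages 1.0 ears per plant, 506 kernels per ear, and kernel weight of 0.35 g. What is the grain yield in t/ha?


Y = density * ears * kernels * kw
  = 73891 * 1.0 * 506 * 0.35 g/ha
  = 13086096.10 g/ha
  = 13086.10 kg/ha = 13.09 t/ha
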